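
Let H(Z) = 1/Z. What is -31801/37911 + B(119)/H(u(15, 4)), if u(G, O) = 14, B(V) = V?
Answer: 63127925/37911 ≈ 1665.2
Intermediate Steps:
-31801/37911 + B(119)/H(u(15, 4)) = -31801/37911 + 119/(1/14) = -31801*1/37911 + 119/(1/14) = -31801/37911 + 119*14 = -31801/37911 + 1666 = 63127925/37911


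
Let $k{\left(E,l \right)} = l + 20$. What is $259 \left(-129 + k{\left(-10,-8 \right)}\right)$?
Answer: $-30303$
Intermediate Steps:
$k{\left(E,l \right)} = 20 + l$
$259 \left(-129 + k{\left(-10,-8 \right)}\right) = 259 \left(-129 + \left(20 - 8\right)\right) = 259 \left(-129 + 12\right) = 259 \left(-117\right) = -30303$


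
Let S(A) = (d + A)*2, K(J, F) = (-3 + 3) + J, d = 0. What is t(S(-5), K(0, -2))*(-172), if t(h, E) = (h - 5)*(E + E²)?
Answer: 0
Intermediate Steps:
K(J, F) = J (K(J, F) = 0 + J = J)
S(A) = 2*A (S(A) = (0 + A)*2 = A*2 = 2*A)
t(h, E) = (-5 + h)*(E + E²)
t(S(-5), K(0, -2))*(-172) = (0*(-5 + 2*(-5) - 5*0 + 0*(2*(-5))))*(-172) = (0*(-5 - 10 + 0 + 0*(-10)))*(-172) = (0*(-5 - 10 + 0 + 0))*(-172) = (0*(-15))*(-172) = 0*(-172) = 0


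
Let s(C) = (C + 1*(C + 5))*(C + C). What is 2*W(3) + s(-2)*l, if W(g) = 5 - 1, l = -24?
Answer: 104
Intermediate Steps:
W(g) = 4
s(C) = 2*C*(5 + 2*C) (s(C) = (C + 1*(5 + C))*(2*C) = (C + (5 + C))*(2*C) = (5 + 2*C)*(2*C) = 2*C*(5 + 2*C))
2*W(3) + s(-2)*l = 2*4 + (2*(-2)*(5 + 2*(-2)))*(-24) = 8 + (2*(-2)*(5 - 4))*(-24) = 8 + (2*(-2)*1)*(-24) = 8 - 4*(-24) = 8 + 96 = 104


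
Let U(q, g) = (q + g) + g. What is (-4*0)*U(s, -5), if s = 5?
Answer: 0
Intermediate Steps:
U(q, g) = q + 2*g (U(q, g) = (g + q) + g = q + 2*g)
(-4*0)*U(s, -5) = (-4*0)*(5 + 2*(-5)) = 0*(5 - 10) = 0*(-5) = 0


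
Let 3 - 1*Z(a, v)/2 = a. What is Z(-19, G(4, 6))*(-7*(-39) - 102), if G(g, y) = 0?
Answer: 7524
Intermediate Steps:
Z(a, v) = 6 - 2*a
Z(-19, G(4, 6))*(-7*(-39) - 102) = (6 - 2*(-19))*(-7*(-39) - 102) = (6 + 38)*(273 - 102) = 44*171 = 7524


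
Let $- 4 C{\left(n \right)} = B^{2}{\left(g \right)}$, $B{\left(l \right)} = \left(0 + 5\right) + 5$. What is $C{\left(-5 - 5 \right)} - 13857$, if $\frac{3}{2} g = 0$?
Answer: $-13882$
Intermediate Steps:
$g = 0$ ($g = \frac{2}{3} \cdot 0 = 0$)
$B{\left(l \right)} = 10$ ($B{\left(l \right)} = 5 + 5 = 10$)
$C{\left(n \right)} = -25$ ($C{\left(n \right)} = - \frac{10^{2}}{4} = \left(- \frac{1}{4}\right) 100 = -25$)
$C{\left(-5 - 5 \right)} - 13857 = -25 - 13857 = -13882$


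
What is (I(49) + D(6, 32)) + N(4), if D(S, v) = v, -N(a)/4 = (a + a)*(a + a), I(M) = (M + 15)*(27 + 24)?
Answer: 3040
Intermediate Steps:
I(M) = 765 + 51*M (I(M) = (15 + M)*51 = 765 + 51*M)
N(a) = -16*a² (N(a) = -4*(a + a)*(a + a) = -4*2*a*2*a = -16*a²)
(I(49) + D(6, 32)) + N(4) = ((765 + 51*49) + 32) - 16*4² = ((765 + 2499) + 32) - 16*16 = (3264 + 32) - 256 = 3296 - 256 = 3040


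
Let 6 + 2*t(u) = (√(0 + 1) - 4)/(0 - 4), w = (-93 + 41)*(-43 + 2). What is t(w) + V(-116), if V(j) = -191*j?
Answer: 177227/8 ≈ 22153.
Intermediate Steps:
w = 2132 (w = -52*(-41) = 2132)
t(u) = -21/8 (t(u) = -3 + ((√(0 + 1) - 4)/(0 - 4))/2 = -3 + ((√1 - 4)/(-4))/2 = -3 + ((1 - 4)*(-¼))/2 = -3 + (-3*(-¼))/2 = -3 + (½)*(¾) = -3 + 3/8 = -21/8)
t(w) + V(-116) = -21/8 - 191*(-116) = -21/8 + 22156 = 177227/8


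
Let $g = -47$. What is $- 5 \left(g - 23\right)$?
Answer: $350$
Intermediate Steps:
$- 5 \left(g - 23\right) = - 5 \left(-47 - 23\right) = \left(-5\right) \left(-70\right) = 350$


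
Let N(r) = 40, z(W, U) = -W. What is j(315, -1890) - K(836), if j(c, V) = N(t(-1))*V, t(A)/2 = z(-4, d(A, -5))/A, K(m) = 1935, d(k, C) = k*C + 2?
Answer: -77535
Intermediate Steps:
d(k, C) = 2 + C*k (d(k, C) = C*k + 2 = 2 + C*k)
t(A) = 8/A (t(A) = 2*((-1*(-4))/A) = 2*(4/A) = 8/A)
j(c, V) = 40*V
j(315, -1890) - K(836) = 40*(-1890) - 1*1935 = -75600 - 1935 = -77535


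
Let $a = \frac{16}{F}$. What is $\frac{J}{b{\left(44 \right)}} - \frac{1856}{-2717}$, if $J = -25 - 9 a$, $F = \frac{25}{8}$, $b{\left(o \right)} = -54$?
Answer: $\frac{7333709}{3667950} \approx 1.9994$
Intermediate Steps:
$F = \frac{25}{8}$ ($F = 25 \cdot \frac{1}{8} = \frac{25}{8} \approx 3.125$)
$a = \frac{128}{25}$ ($a = \frac{16}{\frac{25}{8}} = 16 \cdot \frac{8}{25} = \frac{128}{25} \approx 5.12$)
$J = - \frac{1777}{25}$ ($J = -25 - \frac{1152}{25} = - \frac{1777}{25} \approx -71.08$)
$\frac{J}{b{\left(44 \right)}} - \frac{1856}{-2717} = - \frac{1777}{25 \left(-54\right)} - \frac{1856}{-2717} = \left(- \frac{1777}{25}\right) \left(- \frac{1}{54}\right) - - \frac{1856}{2717} = \frac{1777}{1350} + \frac{1856}{2717} = \frac{7333709}{3667950}$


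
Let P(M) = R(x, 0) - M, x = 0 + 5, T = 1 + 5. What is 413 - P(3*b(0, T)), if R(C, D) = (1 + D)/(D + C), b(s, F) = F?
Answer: 2154/5 ≈ 430.80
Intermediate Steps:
T = 6
x = 5
R(C, D) = (1 + D)/(C + D)
P(M) = 1/5 - M (P(M) = (1 + 0)/(5 + 0) - M = 1/5 - M)
413 - P(3*b(0, T)) = 413 - (1/5 - 3*6) = 413 - (1/5 - 1*18) = 413 - (1/5 - 18) = 413 - 1*(-89/5) = 413 + 89/5 = 2154/5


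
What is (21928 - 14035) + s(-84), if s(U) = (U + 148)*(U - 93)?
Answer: -3435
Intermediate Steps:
s(U) = (-93 + U)*(148 + U) (s(U) = (148 + U)*(-93 + U) = (-93 + U)*(148 + U))
(21928 - 14035) + s(-84) = (21928 - 14035) + (-13764 + (-84)**2 + 55*(-84)) = 7893 + (-13764 + 7056 - 4620) = 7893 - 11328 = -3435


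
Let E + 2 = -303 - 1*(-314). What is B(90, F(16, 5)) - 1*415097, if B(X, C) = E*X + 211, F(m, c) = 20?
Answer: -414076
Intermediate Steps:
E = 9 (E = -2 + (-303 - 1*(-314)) = -2 + (-303 + 314) = -2 + 11 = 9)
B(X, C) = 211 + 9*X (B(X, C) = 9*X + 211 = 211 + 9*X)
B(90, F(16, 5)) - 1*415097 = (211 + 9*90) - 1*415097 = (211 + 810) - 415097 = 1021 - 415097 = -414076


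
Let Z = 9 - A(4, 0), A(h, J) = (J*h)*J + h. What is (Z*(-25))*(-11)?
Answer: 1375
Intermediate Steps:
A(h, J) = h + h*J² (A(h, J) = h*J² + h = h + h*J²)
Z = 5 (Z = 9 - 4*(1 + 0²) = 9 - 4*(1 + 0) = 9 - 4 = 5)
(Z*(-25))*(-11) = (5*(-25))*(-11) = -125*(-11) = 1375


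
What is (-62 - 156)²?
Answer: 47524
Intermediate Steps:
(-62 - 156)² = (-218)² = 47524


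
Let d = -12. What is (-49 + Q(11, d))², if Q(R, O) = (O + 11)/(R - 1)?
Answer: 241081/100 ≈ 2410.8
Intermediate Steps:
Q(R, O) = (11 + O)/(-1 + R)
(-49 + Q(11, d))² = (-49 + (11 - 12)/(-1 + 11))² = (-49 - 1/10)² = (-49 + (⅒)*(-1))² = (-49 - ⅒)² = (-491/10)² = 241081/100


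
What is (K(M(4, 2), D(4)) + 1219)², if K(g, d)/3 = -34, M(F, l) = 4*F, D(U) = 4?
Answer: 1247689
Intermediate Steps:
K(g, d) = -102 (K(g, d) = 3*(-34) = -102)
(K(M(4, 2), D(4)) + 1219)² = (-102 + 1219)² = 1117² = 1247689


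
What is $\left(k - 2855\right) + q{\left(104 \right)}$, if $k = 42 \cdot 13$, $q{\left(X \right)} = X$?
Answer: $-2205$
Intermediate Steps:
$k = 546$
$\left(k - 2855\right) + q{\left(104 \right)} = \left(546 - 2855\right) + 104 = -2309 + 104 = -2205$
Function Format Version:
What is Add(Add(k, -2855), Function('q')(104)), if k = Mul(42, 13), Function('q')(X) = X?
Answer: -2205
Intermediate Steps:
k = 546
Add(Add(k, -2855), Function('q')(104)) = Add(Add(546, -2855), 104) = Add(-2309, 104) = -2205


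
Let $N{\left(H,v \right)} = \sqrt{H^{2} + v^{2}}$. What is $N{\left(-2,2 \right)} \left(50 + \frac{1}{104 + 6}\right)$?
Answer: $\frac{5501 \sqrt{2}}{55} \approx 141.45$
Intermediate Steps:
$N{\left(-2,2 \right)} \left(50 + \frac{1}{104 + 6}\right) = \sqrt{\left(-2\right)^{2} + 2^{2}} \left(50 + \frac{1}{104 + 6}\right) = \sqrt{4 + 4} \left(50 + \frac{1}{110}\right) = \sqrt{8} \left(50 + \frac{1}{110}\right) = 2 \sqrt{2} \cdot \frac{5501}{110} = \frac{5501 \sqrt{2}}{55}$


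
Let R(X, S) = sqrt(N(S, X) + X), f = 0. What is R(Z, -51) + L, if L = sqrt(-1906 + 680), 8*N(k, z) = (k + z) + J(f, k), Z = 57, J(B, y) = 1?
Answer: sqrt(926)/4 + I*sqrt(1226) ≈ 7.6076 + 35.014*I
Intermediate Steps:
N(k, z) = 1/8 + k/8 + z/8 (N(k, z) = ((k + z) + 1)/8 = (1 + k + z)/8 = 1/8 + k/8 + z/8)
R(X, S) = sqrt(1/8 + S/8 + 9*X/8) (R(X, S) = sqrt((1/8 + S/8 + X/8) + X) = sqrt(1/8 + S/8 + 9*X/8))
L = I*sqrt(1226) (L = sqrt(-1226) = I*sqrt(1226) ≈ 35.014*I)
R(Z, -51) + L = sqrt(2 + 2*(-51) + 18*57)/4 + I*sqrt(1226) = sqrt(2 - 102 + 1026)/4 + I*sqrt(1226) = sqrt(926)/4 + I*sqrt(1226)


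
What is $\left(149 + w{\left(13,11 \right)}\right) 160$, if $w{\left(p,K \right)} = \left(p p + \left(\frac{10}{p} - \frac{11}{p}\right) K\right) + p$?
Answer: $\frac{686720}{13} \approx 52825.0$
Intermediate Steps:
$w{\left(p,K \right)} = p + p^{2} - \frac{K}{p}$ ($w{\left(p,K \right)} = \left(p^{2} + - \frac{1}{p} K\right) + p = \left(p^{2} - \frac{K}{p}\right) + p = p + p^{2} - \frac{K}{p}$)
$\left(149 + w{\left(13,11 \right)}\right) 160 = \left(149 + \left(13 + 13^{2} - \frac{11}{13}\right)\right) 160 = \left(149 + \left(13 + 169 - 11 \cdot \frac{1}{13}\right)\right) 160 = \left(149 + \left(13 + 169 - \frac{11}{13}\right)\right) 160 = \left(149 + \frac{2355}{13}\right) 160 = \frac{4292}{13} \cdot 160 = \frac{686720}{13}$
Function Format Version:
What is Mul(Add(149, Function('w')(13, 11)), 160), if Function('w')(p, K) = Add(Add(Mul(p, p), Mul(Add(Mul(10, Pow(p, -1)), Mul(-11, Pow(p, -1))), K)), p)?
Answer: Rational(686720, 13) ≈ 52825.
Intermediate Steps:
Function('w')(p, K) = Add(p, Pow(p, 2), Mul(-1, K, Pow(p, -1))) (Function('w')(p, K) = Add(Add(Pow(p, 2), Mul(Mul(-1, Pow(p, -1)), K)), p) = Add(Add(Pow(p, 2), Mul(-1, K, Pow(p, -1))), p) = Add(p, Pow(p, 2), Mul(-1, K, Pow(p, -1))))
Mul(Add(149, Function('w')(13, 11)), 160) = Mul(Add(149, Add(13, Pow(13, 2), Mul(-1, 11, Pow(13, -1)))), 160) = Mul(Add(149, Add(13, 169, Mul(-1, 11, Rational(1, 13)))), 160) = Mul(Add(149, Add(13, 169, Rational(-11, 13))), 160) = Mul(Add(149, Rational(2355, 13)), 160) = Mul(Rational(4292, 13), 160) = Rational(686720, 13)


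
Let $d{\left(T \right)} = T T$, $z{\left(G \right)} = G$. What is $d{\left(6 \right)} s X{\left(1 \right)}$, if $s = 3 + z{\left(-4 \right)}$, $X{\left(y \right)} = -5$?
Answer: $180$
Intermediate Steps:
$s = -1$ ($s = 3 - 4 = -1$)
$d{\left(T \right)} = T^{2}$
$d{\left(6 \right)} s X{\left(1 \right)} = 6^{2} \left(-1\right) \left(-5\right) = 36 \left(-1\right) \left(-5\right) = \left(-36\right) \left(-5\right) = 180$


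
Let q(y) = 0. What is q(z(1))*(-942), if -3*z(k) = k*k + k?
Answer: 0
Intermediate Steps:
z(k) = -k/3 - k²/3 (z(k) = -(k*k + k)/3 = -(k² + k)/3 = -(k + k²)/3 = -k/3 - k²/3)
q(z(1))*(-942) = 0*(-942) = 0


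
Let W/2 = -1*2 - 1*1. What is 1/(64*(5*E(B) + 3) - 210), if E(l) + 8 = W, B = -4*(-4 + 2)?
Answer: -1/4498 ≈ -0.00022232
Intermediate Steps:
W = -6 (W = 2*(-1*2 - 1*1) = 2*(-2 - 1) = 2*(-3) = -6)
B = 8 (B = -4*(-2) = 8)
E(l) = -14 (E(l) = -8 - 6 = -14)
1/(64*(5*E(B) + 3) - 210) = 1/(64*(5*(-14) + 3) - 210) = 1/(64*(-70 + 3) - 210) = 1/(64*(-67) - 210) = 1/(-4288 - 210) = 1/(-4498) = -1/4498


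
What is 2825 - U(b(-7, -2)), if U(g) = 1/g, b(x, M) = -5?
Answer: 14126/5 ≈ 2825.2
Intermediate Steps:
2825 - U(b(-7, -2)) = 2825 - 1/(-5) = 2825 - 1*(-1/5) = 2825 + 1/5 = 14126/5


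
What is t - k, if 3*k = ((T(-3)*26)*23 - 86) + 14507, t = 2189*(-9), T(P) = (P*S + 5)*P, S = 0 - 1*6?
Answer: -10754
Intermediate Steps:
S = -6 (S = 0 - 6 = -6)
T(P) = P*(5 - 6*P) (T(P) = (P*(-6) + 5)*P = (-6*P + 5)*P = (5 - 6*P)*P = P*(5 - 6*P))
t = -19701
k = -8947 (k = (((-3*(5 - 6*(-3))*26)*23 - 86) + 14507)/3 = (((-3*(5 + 18)*26)*23 - 86) + 14507)/3 = (((-3*23*26)*23 - 86) + 14507)/3 = ((-69*26*23 - 86) + 14507)/3 = ((-1794*23 - 86) + 14507)/3 = ((-41262 - 86) + 14507)/3 = (-41348 + 14507)/3 = (1/3)*(-26841) = -8947)
t - k = -19701 - 1*(-8947) = -19701 + 8947 = -10754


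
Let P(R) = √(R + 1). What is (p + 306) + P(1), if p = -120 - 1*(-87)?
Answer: 273 + √2 ≈ 274.41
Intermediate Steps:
P(R) = √(1 + R)
p = -33 (p = -120 + 87 = -33)
(p + 306) + P(1) = (-33 + 306) + √(1 + 1) = 273 + √2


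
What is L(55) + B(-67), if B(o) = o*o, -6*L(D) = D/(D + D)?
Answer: 53867/12 ≈ 4488.9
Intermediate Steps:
L(D) = -1/12 (L(D) = -D/(6*(D + D)) = -D/(6*(2*D)) = -D*1/(2*D)/6 = -⅙*½ = -1/12)
B(o) = o²
L(55) + B(-67) = -1/12 + (-67)² = -1/12 + 4489 = 53867/12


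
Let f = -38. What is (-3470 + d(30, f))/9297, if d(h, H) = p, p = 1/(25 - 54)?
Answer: -100631/269613 ≈ -0.37324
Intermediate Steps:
p = -1/29 (p = 1/(-29) = -1/29 ≈ -0.034483)
d(h, H) = -1/29
(-3470 + d(30, f))/9297 = (-3470 - 1/29)/9297 = -100631/29*1/9297 = -100631/269613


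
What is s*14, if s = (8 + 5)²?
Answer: 2366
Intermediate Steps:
s = 169 (s = 13² = 169)
s*14 = 169*14 = 2366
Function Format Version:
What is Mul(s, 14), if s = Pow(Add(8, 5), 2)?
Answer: 2366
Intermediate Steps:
s = 169 (s = Pow(13, 2) = 169)
Mul(s, 14) = Mul(169, 14) = 2366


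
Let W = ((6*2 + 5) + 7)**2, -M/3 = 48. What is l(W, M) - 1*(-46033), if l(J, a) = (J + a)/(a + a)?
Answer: 92063/2 ≈ 46032.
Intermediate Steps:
M = -144 (M = -3*48 = -144)
W = 576 (W = ((12 + 5) + 7)**2 = (17 + 7)**2 = 24**2 = 576)
l(J, a) = (J + a)/(2*a) (l(J, a) = (J + a)/((2*a)) = (J + a)*(1/(2*a)) = (J + a)/(2*a))
l(W, M) - 1*(-46033) = (1/2)*(576 - 144)/(-144) - 1*(-46033) = (1/2)*(-1/144)*432 + 46033 = -3/2 + 46033 = 92063/2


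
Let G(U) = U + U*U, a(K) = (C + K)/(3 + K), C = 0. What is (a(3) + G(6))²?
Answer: 7225/4 ≈ 1806.3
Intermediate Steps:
a(K) = K/(3 + K) (a(K) = (0 + K)/(3 + K) = K/(3 + K))
G(U) = U + U²
(a(3) + G(6))² = (3/(3 + 3) + 6*(1 + 6))² = (3/6 + 6*7)² = (3*(⅙) + 42)² = (½ + 42)² = (85/2)² = 7225/4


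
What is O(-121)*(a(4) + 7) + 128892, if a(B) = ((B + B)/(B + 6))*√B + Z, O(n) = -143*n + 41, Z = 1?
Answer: 1476972/5 ≈ 2.9539e+5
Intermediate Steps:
O(n) = 41 - 143*n
a(B) = 1 + 2*B^(3/2)/(6 + B) (a(B) = ((B + B)/(B + 6))*√B + 1 = ((2*B)/(6 + B))*√B + 1 = (2*B/(6 + B))*√B + 1 = 2*B^(3/2)/(6 + B) + 1 = 1 + 2*B^(3/2)/(6 + B))
O(-121)*(a(4) + 7) + 128892 = (41 - 143*(-121))*((6 + 4 + 2*4^(3/2))/(6 + 4) + 7) + 128892 = (41 + 17303)*((6 + 4 + 2*8)/10 + 7) + 128892 = 17344*((6 + 4 + 16)/10 + 7) + 128892 = 17344*((⅒)*26 + 7) + 128892 = 17344*(13/5 + 7) + 128892 = 17344*(48/5) + 128892 = 832512/5 + 128892 = 1476972/5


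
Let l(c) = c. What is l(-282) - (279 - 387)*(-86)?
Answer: -9570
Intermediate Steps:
l(-282) - (279 - 387)*(-86) = -282 - (279 - 387)*(-86) = -282 - (-108)*(-86) = -282 - 1*9288 = -282 - 9288 = -9570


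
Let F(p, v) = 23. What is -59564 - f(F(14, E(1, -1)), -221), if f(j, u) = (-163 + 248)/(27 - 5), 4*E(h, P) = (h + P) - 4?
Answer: -1310493/22 ≈ -59568.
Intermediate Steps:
E(h, P) = -1 + P/4 + h/4 (E(h, P) = ((h + P) - 4)/4 = ((P + h) - 4)/4 = (-4 + P + h)/4 = -1 + P/4 + h/4)
f(j, u) = 85/22
-59564 - f(F(14, E(1, -1)), -221) = -59564 - 1*85/22 = -59564 - 85/22 = -1310493/22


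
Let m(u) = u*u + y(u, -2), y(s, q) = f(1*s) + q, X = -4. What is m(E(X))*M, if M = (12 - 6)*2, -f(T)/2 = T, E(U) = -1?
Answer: 12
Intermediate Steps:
f(T) = -2*T
y(s, q) = q - 2*s (y(s, q) = -2*s + q = q - 2*s)
m(u) = -2 + u² - 2*u (m(u) = u*u + (-2 - 2*u) = u² + (-2 - 2*u) = -2 + u² - 2*u)
M = 12 (M = 6*2 = 12)
m(E(X))*M = (-2 + (-1)² - 2*(-1))*12 = (-2 + 1 + 2)*12 = 1*12 = 12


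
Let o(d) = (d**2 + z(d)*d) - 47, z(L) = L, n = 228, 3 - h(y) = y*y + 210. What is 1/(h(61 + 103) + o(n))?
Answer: 1/76818 ≈ 1.3018e-5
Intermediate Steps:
h(y) = -207 - y**2 (h(y) = 3 - (y*y + 210) = 3 - (y**2 + 210) = 3 - (210 + y**2) = 3 + (-210 - y**2) = -207 - y**2)
o(d) = -47 + 2*d**2 (o(d) = (d**2 + d*d) - 47 = (d**2 + d**2) - 47 = 2*d**2 - 47 = -47 + 2*d**2)
1/(h(61 + 103) + o(n)) = 1/((-207 - (61 + 103)**2) + (-47 + 2*228**2)) = 1/((-207 - 1*164**2) + (-47 + 2*51984)) = 1/((-207 - 1*26896) + (-47 + 103968)) = 1/((-207 - 26896) + 103921) = 1/(-27103 + 103921) = 1/76818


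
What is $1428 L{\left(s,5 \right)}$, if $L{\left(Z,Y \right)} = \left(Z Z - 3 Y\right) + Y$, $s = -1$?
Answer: $-12852$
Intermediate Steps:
$L{\left(Z,Y \right)} = Z^{2} - 2 Y$ ($L{\left(Z,Y \right)} = \left(Z^{2} - 3 Y\right) + Y = Z^{2} - 2 Y$)
$1428 L{\left(s,5 \right)} = 1428 \left(\left(-1\right)^{2} - 10\right) = 1428 \left(1 - 10\right) = 1428 \left(-9\right) = -12852$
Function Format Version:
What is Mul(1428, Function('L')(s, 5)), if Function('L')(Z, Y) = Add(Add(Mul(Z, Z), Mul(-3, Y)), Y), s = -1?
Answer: -12852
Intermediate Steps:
Function('L')(Z, Y) = Add(Pow(Z, 2), Mul(-2, Y)) (Function('L')(Z, Y) = Add(Add(Pow(Z, 2), Mul(-3, Y)), Y) = Add(Pow(Z, 2), Mul(-2, Y)))
Mul(1428, Function('L')(s, 5)) = Mul(1428, Add(Pow(-1, 2), Mul(-2, 5))) = Mul(1428, Add(1, -10)) = Mul(1428, -9) = -12852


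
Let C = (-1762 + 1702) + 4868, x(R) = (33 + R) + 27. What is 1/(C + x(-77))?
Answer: 1/4791 ≈ 0.00020872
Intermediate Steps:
x(R) = 60 + R
C = 4808 (C = -60 + 4868 = 4808)
1/(C + x(-77)) = 1/(4808 + (60 - 77)) = 1/(4808 - 17) = 1/4791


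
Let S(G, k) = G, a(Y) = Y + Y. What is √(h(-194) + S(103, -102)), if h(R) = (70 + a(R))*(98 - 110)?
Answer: √3919 ≈ 62.602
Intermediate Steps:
a(Y) = 2*Y
h(R) = -840 - 24*R (h(R) = (70 + 2*R)*(98 - 110) = (70 + 2*R)*(-12) = -840 - 24*R)
√(h(-194) + S(103, -102)) = √((-840 - 24*(-194)) + 103) = √((-840 + 4656) + 103) = √(3816 + 103) = √3919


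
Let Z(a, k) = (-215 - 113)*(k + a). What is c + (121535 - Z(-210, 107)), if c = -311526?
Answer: -223775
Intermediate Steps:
Z(a, k) = -328*a - 328*k (Z(a, k) = -328*(a + k) = -328*a - 328*k)
c + (121535 - Z(-210, 107)) = -311526 + (121535 - (-328*(-210) - 328*107)) = -311526 + (121535 - (68880 - 35096)) = -311526 + (121535 - 1*33784) = -311526 + (121535 - 33784) = -311526 + 87751 = -223775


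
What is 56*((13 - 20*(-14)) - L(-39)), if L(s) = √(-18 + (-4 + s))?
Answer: 16408 - 56*I*√61 ≈ 16408.0 - 437.37*I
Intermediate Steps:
L(s) = √(-22 + s)
56*((13 - 20*(-14)) - L(-39)) = 56*((13 - 20*(-14)) - √(-22 - 39)) = 56*((13 + 280) - √(-61)) = 56*(293 - I*√61) = 16408 - 56*I*√61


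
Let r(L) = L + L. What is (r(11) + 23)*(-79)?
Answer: -3555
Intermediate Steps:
r(L) = 2*L
(r(11) + 23)*(-79) = (2*11 + 23)*(-79) = (22 + 23)*(-79) = 45*(-79) = -3555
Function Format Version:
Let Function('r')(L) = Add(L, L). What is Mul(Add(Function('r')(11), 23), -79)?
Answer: -3555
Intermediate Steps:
Function('r')(L) = Mul(2, L)
Mul(Add(Function('r')(11), 23), -79) = Mul(Add(Mul(2, 11), 23), -79) = Mul(Add(22, 23), -79) = Mul(45, -79) = -3555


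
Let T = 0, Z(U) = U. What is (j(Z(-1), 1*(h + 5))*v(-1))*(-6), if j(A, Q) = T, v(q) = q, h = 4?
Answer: 0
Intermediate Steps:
j(A, Q) = 0
(j(Z(-1), 1*(h + 5))*v(-1))*(-6) = (0*(-1))*(-6) = 0*(-6) = 0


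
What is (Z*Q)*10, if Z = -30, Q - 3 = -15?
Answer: 3600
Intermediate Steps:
Q = -12 (Q = 3 - 15 = -12)
(Z*Q)*10 = -30*(-12)*10 = 360*10 = 3600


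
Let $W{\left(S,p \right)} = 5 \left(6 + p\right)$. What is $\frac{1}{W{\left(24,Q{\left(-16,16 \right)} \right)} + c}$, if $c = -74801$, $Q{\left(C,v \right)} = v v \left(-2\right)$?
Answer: $- \frac{1}{77331} \approx -1.2931 \cdot 10^{-5}$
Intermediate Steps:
$Q{\left(C,v \right)} = - 2 v^{2}$ ($Q{\left(C,v \right)} = v^{2} \left(-2\right) = - 2 v^{2}$)
$W{\left(S,p \right)} = 30 + 5 p$
$\frac{1}{W{\left(24,Q{\left(-16,16 \right)} \right)} + c} = \frac{1}{\left(30 + 5 \left(- 2 \cdot 16^{2}\right)\right) - 74801} = \frac{1}{\left(30 + 5 \left(\left(-2\right) 256\right)\right) - 74801} = \frac{1}{\left(30 + 5 \left(-512\right)\right) - 74801} = \frac{1}{\left(30 - 2560\right) - 74801} = \frac{1}{-2530 - 74801} = \frac{1}{-77331} = - \frac{1}{77331}$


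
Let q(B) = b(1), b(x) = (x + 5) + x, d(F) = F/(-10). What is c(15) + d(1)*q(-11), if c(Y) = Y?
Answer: 143/10 ≈ 14.300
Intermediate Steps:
d(F) = -F/10 (d(F) = F*(-1/10) = -F/10)
b(x) = 5 + 2*x (b(x) = (5 + x) + x = 5 + 2*x)
q(B) = 7 (q(B) = 5 + 2*1 = 5 + 2 = 7)
c(15) + d(1)*q(-11) = 15 - 1/10*1*7 = 15 - 1/10*7 = 15 - 7/10 = 143/10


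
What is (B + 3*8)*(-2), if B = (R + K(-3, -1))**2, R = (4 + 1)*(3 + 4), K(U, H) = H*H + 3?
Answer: -3090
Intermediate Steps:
K(U, H) = 3 + H**2 (K(U, H) = H**2 + 3 = 3 + H**2)
R = 35 (R = 5*7 = 35)
B = 1521 (B = (35 + (3 + (-1)**2))**2 = (35 + (3 + 1))**2 = (35 + 4)**2 = 39**2 = 1521)
(B + 3*8)*(-2) = (1521 + 3*8)*(-2) = (1521 + 24)*(-2) = 1545*(-2) = -3090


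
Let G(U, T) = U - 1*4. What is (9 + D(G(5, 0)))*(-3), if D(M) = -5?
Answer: -12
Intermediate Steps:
G(U, T) = -4 + U (G(U, T) = U - 4 = -4 + U)
(9 + D(G(5, 0)))*(-3) = (9 - 5)*(-3) = 4*(-3) = -12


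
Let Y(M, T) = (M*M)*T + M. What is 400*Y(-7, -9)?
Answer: -179200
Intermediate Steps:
Y(M, T) = M + T*M² (Y(M, T) = M²*T + M = T*M² + M = M + T*M²)
400*Y(-7, -9) = 400*(-7*(1 - 7*(-9))) = 400*(-7*(1 + 63)) = 400*(-7*64) = 400*(-448) = -179200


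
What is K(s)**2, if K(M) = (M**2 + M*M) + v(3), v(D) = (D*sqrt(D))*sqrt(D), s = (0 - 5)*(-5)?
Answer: 1585081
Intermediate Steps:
s = 25 (s = -5*(-5) = 25)
v(D) = D**2 (v(D) = D**(3/2)*sqrt(D) = D**2)
K(M) = 9 + 2*M**2 (K(M) = (M**2 + M*M) + 3**2 = (M**2 + M**2) + 9 = 2*M**2 + 9 = 9 + 2*M**2)
K(s)**2 = (9 + 2*25**2)**2 = (9 + 2*625)**2 = (9 + 1250)**2 = 1259**2 = 1585081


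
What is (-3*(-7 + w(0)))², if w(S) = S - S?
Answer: 441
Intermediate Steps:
w(S) = 0
(-3*(-7 + w(0)))² = (-3*(-7 + 0))² = (-3*(-7))² = 21² = 441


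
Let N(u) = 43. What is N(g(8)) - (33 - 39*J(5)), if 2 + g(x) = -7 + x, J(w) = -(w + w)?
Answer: -380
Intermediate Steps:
J(w) = -2*w
g(x) = -9 + x (g(x) = -2 + (-7 + x) = -9 + x)
N(g(8)) - (33 - 39*J(5)) = 43 - (33 - (-78)*5) = 43 - (33 - 39*(-10)) = 43 - (33 + 390) = 43 - 1*423 = 43 - 423 = -380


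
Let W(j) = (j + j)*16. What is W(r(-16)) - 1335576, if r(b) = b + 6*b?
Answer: -1339160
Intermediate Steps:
r(b) = 7*b
W(j) = 32*j (W(j) = (2*j)*16 = 32*j)
W(r(-16)) - 1335576 = 32*(7*(-16)) - 1335576 = 32*(-112) - 1335576 = -3584 - 1335576 = -1339160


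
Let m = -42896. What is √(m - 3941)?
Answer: I*√46837 ≈ 216.42*I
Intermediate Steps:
√(m - 3941) = √(-42896 - 3941) = √(-46837) = I*√46837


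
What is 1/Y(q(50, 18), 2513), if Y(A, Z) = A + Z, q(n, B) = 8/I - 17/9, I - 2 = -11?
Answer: 9/22592 ≈ 0.00039837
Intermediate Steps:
I = -9 (I = 2 - 11 = -9)
q(n, B) = -25/9 (q(n, B) = 8/(-9) - 17/9 = 8*(-⅑) - 17*⅑ = -8/9 - 17/9 = -25/9)
1/Y(q(50, 18), 2513) = 1/(-25/9 + 2513) = 1/(22592/9) = 9/22592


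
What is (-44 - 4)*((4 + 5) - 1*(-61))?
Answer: -3360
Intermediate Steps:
(-44 - 4)*((4 + 5) - 1*(-61)) = -48*(9 + 61) = -48*70 = -3360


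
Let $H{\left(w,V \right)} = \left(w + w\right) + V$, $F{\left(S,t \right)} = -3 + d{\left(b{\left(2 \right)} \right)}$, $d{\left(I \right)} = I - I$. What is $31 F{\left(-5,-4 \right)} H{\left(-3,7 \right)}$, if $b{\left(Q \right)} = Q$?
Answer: $-93$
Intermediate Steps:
$d{\left(I \right)} = 0$
$F{\left(S,t \right)} = -3$ ($F{\left(S,t \right)} = -3 + 0 = -3$)
$H{\left(w,V \right)} = V + 2 w$ ($H{\left(w,V \right)} = 2 w + V = V + 2 w$)
$31 F{\left(-5,-4 \right)} H{\left(-3,7 \right)} = 31 \left(-3\right) \left(7 + 2 \left(-3\right)\right) = - 93 \left(7 - 6\right) = \left(-93\right) 1 = -93$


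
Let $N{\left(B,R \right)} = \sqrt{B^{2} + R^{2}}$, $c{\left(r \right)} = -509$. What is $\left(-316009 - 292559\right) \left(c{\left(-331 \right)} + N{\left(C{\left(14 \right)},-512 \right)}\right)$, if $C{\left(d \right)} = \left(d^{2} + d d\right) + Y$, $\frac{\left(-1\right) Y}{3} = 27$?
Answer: $309761112 - 608568 \sqrt{358865} \approx -5.4804 \cdot 10^{7}$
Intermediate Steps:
$Y = -81$ ($Y = \left(-3\right) 27 = -81$)
$C{\left(d \right)} = -81 + 2 d^{2}$ ($C{\left(d \right)} = \left(d^{2} + d d\right) - 81 = \left(d^{2} + d^{2}\right) - 81 = 2 d^{2} - 81 = -81 + 2 d^{2}$)
$\left(-316009 - 292559\right) \left(c{\left(-331 \right)} + N{\left(C{\left(14 \right)},-512 \right)}\right) = \left(-316009 - 292559\right) \left(-509 + \sqrt{\left(-81 + 2 \cdot 14^{2}\right)^{2} + \left(-512\right)^{2}}\right) = - 608568 \left(-509 + \sqrt{\left(-81 + 2 \cdot 196\right)^{2} + 262144}\right) = - 608568 \left(-509 + \sqrt{\left(-81 + 392\right)^{2} + 262144}\right) = - 608568 \left(-509 + \sqrt{311^{2} + 262144}\right) = - 608568 \left(-509 + \sqrt{96721 + 262144}\right) = - 608568 \left(-509 + \sqrt{358865}\right) = 309761112 - 608568 \sqrt{358865}$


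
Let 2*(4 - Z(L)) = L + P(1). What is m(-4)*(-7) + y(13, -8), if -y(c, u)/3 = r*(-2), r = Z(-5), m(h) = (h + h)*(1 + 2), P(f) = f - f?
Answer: 207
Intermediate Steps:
P(f) = 0
Z(L) = 4 - L/2 (Z(L) = 4 - (L + 0)/2 = 4 - L/2)
m(h) = 6*h (m(h) = (2*h)*3 = 6*h)
r = 13/2 (r = 4 - ½*(-5) = 4 + 5/2 = 13/2 ≈ 6.5000)
y(c, u) = 39 (y(c, u) = -39*(-2)/2 = -3*(-13) = 39)
m(-4)*(-7) + y(13, -8) = (6*(-4))*(-7) + 39 = -24*(-7) + 39 = 168 + 39 = 207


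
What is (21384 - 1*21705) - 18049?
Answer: -18370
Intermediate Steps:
(21384 - 1*21705) - 18049 = (21384 - 21705) - 18049 = -321 - 18049 = -18370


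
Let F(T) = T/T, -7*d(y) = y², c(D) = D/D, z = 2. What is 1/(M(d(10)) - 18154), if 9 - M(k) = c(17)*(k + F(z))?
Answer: -7/126922 ≈ -5.5152e-5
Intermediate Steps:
c(D) = 1
d(y) = -y²/7
F(T) = 1
M(k) = 8 - k (M(k) = 9 - (k + 1) = 9 - (1 + k) = 9 + (-1 - k) = 8 - k)
1/(M(d(10)) - 18154) = 1/((8 - (-1)*10²/7) - 18154) = 1/((8 - (-1)*100/7) - 18154) = 1/((8 - 1*(-100/7)) - 18154) = 1/((8 + 100/7) - 18154) = 1/(156/7 - 18154) = 1/(-126922/7) = -7/126922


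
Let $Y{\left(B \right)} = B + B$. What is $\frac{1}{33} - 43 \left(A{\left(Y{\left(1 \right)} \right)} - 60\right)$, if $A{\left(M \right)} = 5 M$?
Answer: $\frac{70951}{33} \approx 2150.0$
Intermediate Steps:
$Y{\left(B \right)} = 2 B$
$\frac{1}{33} - 43 \left(A{\left(Y{\left(1 \right)} \right)} - 60\right) = \frac{1}{33} - 43 \left(5 \cdot 2 \cdot 1 - 60\right) = \frac{1}{33} - 43 \left(5 \cdot 2 - 60\right) = \frac{1}{33} - 43 \left(10 - 60\right) = \frac{1}{33} - -2150 = \frac{1}{33} + 2150 = \frac{70951}{33}$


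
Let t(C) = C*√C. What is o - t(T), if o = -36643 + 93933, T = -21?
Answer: 57290 + 21*I*√21 ≈ 57290.0 + 96.234*I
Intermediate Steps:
t(C) = C^(3/2)
o = 57290
o - t(T) = 57290 - (-21)^(3/2) = 57290 - (-21)*I*√21 = 57290 + 21*I*√21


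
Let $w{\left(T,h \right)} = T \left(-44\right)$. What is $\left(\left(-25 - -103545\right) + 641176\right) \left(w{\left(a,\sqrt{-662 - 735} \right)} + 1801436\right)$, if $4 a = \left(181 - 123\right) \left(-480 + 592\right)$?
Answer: $1288309186080$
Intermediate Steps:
$a = 1624$ ($a = \frac{\left(181 - 123\right) \left(-480 + 592\right)}{4} = \frac{58 \cdot 112}{4} = \frac{1}{4} \cdot 6496 = 1624$)
$w{\left(T,h \right)} = - 44 T$
$\left(\left(-25 - -103545\right) + 641176\right) \left(w{\left(a,\sqrt{-662 - 735} \right)} + 1801436\right) = \left(\left(-25 - -103545\right) + 641176\right) \left(\left(-44\right) 1624 + 1801436\right) = \left(\left(-25 + 103545\right) + 641176\right) \left(-71456 + 1801436\right) = \left(103520 + 641176\right) 1729980 = 744696 \cdot 1729980 = 1288309186080$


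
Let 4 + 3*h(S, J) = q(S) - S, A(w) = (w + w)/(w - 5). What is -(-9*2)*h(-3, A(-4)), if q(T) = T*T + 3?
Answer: 66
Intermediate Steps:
q(T) = 3 + T**2 (q(T) = T**2 + 3 = 3 + T**2)
A(w) = 2*w/(-5 + w) (A(w) = (2*w)/(-5 + w) = 2*w/(-5 + w))
h(S, J) = -1/3 - S/3 + S**2/3 (h(S, J) = -4/3 + ((3 + S**2) - S)/3 = -4/3 + (3 + S**2 - S)/3 = -4/3 + (1 - S/3 + S**2/3) = -1/3 - S/3 + S**2/3)
-(-9*2)*h(-3, A(-4)) = -(-9*2)*(-1/3 - 1/3*(-3) + (1/3)*(-3)**2) = -(-18)*(-1/3 + 1 + (1/3)*9) = -(-18)*(-1/3 + 1 + 3) = -(-18)*11/3 = -1*(-66) = 66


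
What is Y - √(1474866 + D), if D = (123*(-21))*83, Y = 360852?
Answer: 360852 - 3*√140053 ≈ 3.5973e+5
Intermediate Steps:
D = -214389 (D = -2583*83 = -214389)
Y - √(1474866 + D) = 360852 - √(1474866 - 214389) = 360852 - √1260477 = 360852 - 3*√140053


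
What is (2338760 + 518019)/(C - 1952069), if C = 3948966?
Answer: 2856779/1996897 ≈ 1.4306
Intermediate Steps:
(2338760 + 518019)/(C - 1952069) = (2338760 + 518019)/(3948966 - 1952069) = 2856779/1996897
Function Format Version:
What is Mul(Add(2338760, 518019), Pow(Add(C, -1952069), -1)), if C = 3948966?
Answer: Rational(2856779, 1996897) ≈ 1.4306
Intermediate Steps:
Mul(Add(2338760, 518019), Pow(Add(C, -1952069), -1)) = Mul(Add(2338760, 518019), Pow(Add(3948966, -1952069), -1)) = Mul(2856779, Pow(1996897, -1)) = Mul(2856779, Rational(1, 1996897)) = Rational(2856779, 1996897)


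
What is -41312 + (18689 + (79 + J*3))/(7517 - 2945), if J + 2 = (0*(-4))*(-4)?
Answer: -31476617/762 ≈ -41308.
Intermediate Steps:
J = -2 (J = -2 + (0*(-4))*(-4) = -2 + 0*(-4) = -2 + 0 = -2)
-41312 + (18689 + (79 + J*3))/(7517 - 2945) = -41312 + (18689 + (79 - 2*3))/(7517 - 2945) = -41312 + (18689 + (79 - 6))/4572 = -41312 + (18689 + 73)*(1/4572) = -41312 + 18762*(1/4572) = -41312 + 3127/762 = -31476617/762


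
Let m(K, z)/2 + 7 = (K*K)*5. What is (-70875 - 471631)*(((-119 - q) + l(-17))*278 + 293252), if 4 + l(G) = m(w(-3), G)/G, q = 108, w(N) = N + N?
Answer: -2060106859340/17 ≈ -1.2118e+11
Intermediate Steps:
w(N) = 2*N
m(K, z) = -14 + 10*K**2 (m(K, z) = -14 + 2*((K*K)*5) = -14 + 2*(K**2*5) = -14 + 2*(5*K**2) = -14 + 10*K**2)
l(G) = -4 + 346/G (l(G) = -4 + (-14 + 10*(2*(-3))**2)/G = -4 + (-14 + 10*(-6)**2)/G = -4 + (-14 + 10*36)/G = -4 + (-14 + 360)/G = -4 + 346/G)
(-70875 - 471631)*(((-119 - q) + l(-17))*278 + 293252) = (-70875 - 471631)*(((-119 - 1*108) + (-4 + 346/(-17)))*278 + 293252) = -542506*(((-119 - 108) + (-4 + 346*(-1/17)))*278 + 293252) = -542506*((-227 + (-4 - 346/17))*278 + 293252) = -542506*((-227 - 414/17)*278 + 293252) = -542506*(-4273/17*278 + 293252) = -542506*(-1187894/17 + 293252) = -542506*3797390/17 = -2060106859340/17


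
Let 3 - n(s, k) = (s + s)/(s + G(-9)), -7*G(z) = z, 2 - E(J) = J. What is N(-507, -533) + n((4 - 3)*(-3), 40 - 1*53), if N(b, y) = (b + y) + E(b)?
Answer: -1063/2 ≈ -531.50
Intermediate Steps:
E(J) = 2 - J
G(z) = -z/7
n(s, k) = 3 - 2*s/(9/7 + s) (n(s, k) = 3 - (s + s)/(s - ⅐*(-9)) = 3 - 2*s/(s + 9/7) = 3 - 2*s/(9/7 + s))
N(b, y) = 2 + y (N(b, y) = (b + y) + (2 - b) = 2 + y)
N(-507, -533) + n((4 - 3)*(-3), 40 - 1*53) = (2 - 533) + (27 + 7*((4 - 3)*(-3)))/(9 + 7*((4 - 3)*(-3))) = -531 + (27 + 7*(1*(-3)))/(9 + 7*(1*(-3))) = -531 + (27 + 7*(-3))/(9 + 7*(-3)) = -531 + (27 - 21)/(9 - 21) = -531 + 6/(-12) = -531 - 1/12*6 = -531 - ½ = -1063/2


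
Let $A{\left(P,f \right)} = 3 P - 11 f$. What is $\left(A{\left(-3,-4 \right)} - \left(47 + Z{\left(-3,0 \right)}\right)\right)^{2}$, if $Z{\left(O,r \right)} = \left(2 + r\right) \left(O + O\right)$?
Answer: $0$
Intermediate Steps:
$A{\left(P,f \right)} = - 11 f + 3 P$
$Z{\left(O,r \right)} = 2 O \left(2 + r\right)$ ($Z{\left(O,r \right)} = \left(2 + r\right) 2 O = 2 O \left(2 + r\right)$)
$\left(A{\left(-3,-4 \right)} - \left(47 + Z{\left(-3,0 \right)}\right)\right)^{2} = \left(\left(\left(-11\right) \left(-4\right) + 3 \left(-3\right)\right) - \left(47 + 2 \left(-3\right) \left(2 + 0\right)\right)\right)^{2} = \left(\left(44 - 9\right) - \left(47 + 2 \left(-3\right) 2\right)\right)^{2} = \left(35 - 35\right)^{2} = 0^{2} = 0$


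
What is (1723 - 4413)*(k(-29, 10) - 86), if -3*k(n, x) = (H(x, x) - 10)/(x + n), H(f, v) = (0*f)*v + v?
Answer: 231340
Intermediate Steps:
H(f, v) = v (H(f, v) = 0*v + v = 0 + v = v)
k(n, x) = -(-10 + x)/(3*(n + x)) (k(n, x) = -(x - 10)/(3*(x + n)) = -(-10 + x)/(3*(n + x)))
(1723 - 4413)*(k(-29, 10) - 86) = (1723 - 4413)*((10 - 1*10)/(3*(-29 + 10)) - 86) = -2690*((⅓)*(10 - 10)/(-19) - 86) = -2690*((⅓)*(-1/19)*0 - 86) = -2690*(0 - 86) = -2690*(-86) = 231340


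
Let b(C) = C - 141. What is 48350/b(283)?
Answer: 24175/71 ≈ 340.49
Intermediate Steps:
b(C) = -141 + C
48350/b(283) = 48350/(-141 + 283) = 48350/142 = 48350*(1/142) = 24175/71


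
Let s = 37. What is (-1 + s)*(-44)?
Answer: -1584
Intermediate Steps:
(-1 + s)*(-44) = (-1 + 37)*(-44) = 36*(-44) = -1584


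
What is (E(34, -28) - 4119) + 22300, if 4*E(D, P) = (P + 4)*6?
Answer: 18145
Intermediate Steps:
E(D, P) = 6 + 3*P/2 (E(D, P) = ((P + 4)*6)/4 = ((4 + P)*6)/4 = (24 + 6*P)/4 = 6 + 3*P/2)
(E(34, -28) - 4119) + 22300 = ((6 + (3/2)*(-28)) - 4119) + 22300 = ((6 - 42) - 4119) + 22300 = (-36 - 4119) + 22300 = -4155 + 22300 = 18145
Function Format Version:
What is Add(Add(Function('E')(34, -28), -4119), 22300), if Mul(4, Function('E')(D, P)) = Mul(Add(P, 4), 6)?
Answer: 18145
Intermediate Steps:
Function('E')(D, P) = Add(6, Mul(Rational(3, 2), P)) (Function('E')(D, P) = Mul(Rational(1, 4), Mul(Add(P, 4), 6)) = Mul(Rational(1, 4), Mul(Add(4, P), 6)) = Mul(Rational(1, 4), Add(24, Mul(6, P))) = Add(6, Mul(Rational(3, 2), P)))
Add(Add(Function('E')(34, -28), -4119), 22300) = Add(Add(Add(6, Mul(Rational(3, 2), -28)), -4119), 22300) = Add(Add(Add(6, -42), -4119), 22300) = Add(Add(-36, -4119), 22300) = Add(-4155, 22300) = 18145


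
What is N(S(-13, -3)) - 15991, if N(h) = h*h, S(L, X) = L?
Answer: -15822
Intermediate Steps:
N(h) = h**2
N(S(-13, -3)) - 15991 = (-13)**2 - 15991 = 169 - 15991 = -15822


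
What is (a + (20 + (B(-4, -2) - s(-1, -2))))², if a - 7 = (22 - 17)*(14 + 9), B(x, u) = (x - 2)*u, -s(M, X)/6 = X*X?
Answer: 31684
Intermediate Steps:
s(M, X) = -6*X² (s(M, X) = -6*X*X = -6*X²)
B(x, u) = u*(-2 + x) (B(x, u) = (-2 + x)*u = u*(-2 + x))
a = 122 (a = 7 + (22 - 17)*(14 + 9) = 7 + 5*23 = 7 + 115 = 122)
(a + (20 + (B(-4, -2) - s(-1, -2))))² = (122 + (20 + (-2*(-2 - 4) - (-6)*(-2)²)))² = (122 + (20 + (-2*(-6) - (-6)*4)))² = (122 + (20 + (12 - 1*(-24))))² = (122 + (20 + (12 + 24)))² = (122 + (20 + 36))² = (122 + 56)² = 178² = 31684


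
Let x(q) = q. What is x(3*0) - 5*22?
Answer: -110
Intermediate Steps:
x(3*0) - 5*22 = 3*0 - 5*22 = 0 - 110 = -110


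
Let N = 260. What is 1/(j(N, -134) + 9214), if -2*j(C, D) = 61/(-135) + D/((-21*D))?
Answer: 945/8707466 ≈ 0.00010853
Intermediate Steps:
j(C, D) = 236/945 (j(C, D) = -(61/(-135) + D/((-21*D)))/2 = -(61*(-1/135) + D*(-1/(21*D)))/2 = -(-61/135 - 1/21)/2 = -½*(-472/945) = 236/945)
1/(j(N, -134) + 9214) = 1/(236/945 + 9214) = 1/(8707466/945) = 945/8707466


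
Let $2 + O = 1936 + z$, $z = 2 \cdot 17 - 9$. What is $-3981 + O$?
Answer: $-2022$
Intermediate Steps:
$z = 25$ ($z = 34 - 9 = 25$)
$O = 1959$ ($O = -2 + \left(1936 + 25\right) = -2 + 1961 = 1959$)
$-3981 + O = -3981 + 1959 = -2022$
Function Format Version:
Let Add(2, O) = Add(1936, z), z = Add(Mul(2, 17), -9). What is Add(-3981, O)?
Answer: -2022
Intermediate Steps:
z = 25 (z = Add(34, -9) = 25)
O = 1959 (O = Add(-2, Add(1936, 25)) = Add(-2, 1961) = 1959)
Add(-3981, O) = Add(-3981, 1959) = -2022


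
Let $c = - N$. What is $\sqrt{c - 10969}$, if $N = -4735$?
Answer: $i \sqrt{6234} \approx 78.956 i$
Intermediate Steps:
$c = 4735$ ($c = \left(-1\right) \left(-4735\right) = 4735$)
$\sqrt{c - 10969} = \sqrt{4735 - 10969} = \sqrt{-6234} = i \sqrt{6234}$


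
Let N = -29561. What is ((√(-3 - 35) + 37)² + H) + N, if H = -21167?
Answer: -49397 + 74*I*√38 ≈ -49397.0 + 456.17*I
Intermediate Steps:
((√(-3 - 35) + 37)² + H) + N = ((√(-3 - 35) + 37)² - 21167) - 29561 = ((√(-38) + 37)² - 21167) - 29561 = ((I*√38 + 37)² - 21167) - 29561 = ((37 + I*√38)² - 21167) - 29561 = (-21167 + (37 + I*√38)²) - 29561 = -50728 + (37 + I*√38)²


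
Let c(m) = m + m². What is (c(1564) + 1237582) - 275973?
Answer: 3409269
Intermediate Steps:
(c(1564) + 1237582) - 275973 = (1564*(1 + 1564) + 1237582) - 275973 = (1564*1565 + 1237582) - 275973 = (2447660 + 1237582) - 275973 = 3685242 - 275973 = 3409269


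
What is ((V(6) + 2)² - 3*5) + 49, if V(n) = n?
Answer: 98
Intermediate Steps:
((V(6) + 2)² - 3*5) + 49 = ((6 + 2)² - 3*5) + 49 = (8² - 15) + 49 = (64 - 15) + 49 = 49 + 49 = 98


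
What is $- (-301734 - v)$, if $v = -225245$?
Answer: $76489$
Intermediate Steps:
$- (-301734 - v) = - (-301734 - -225245) = - (-301734 + 225245) = \left(-1\right) \left(-76489\right) = 76489$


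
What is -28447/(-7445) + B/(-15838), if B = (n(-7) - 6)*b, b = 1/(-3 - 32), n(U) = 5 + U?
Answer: 315379319/82539737 ≈ 3.8209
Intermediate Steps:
b = -1/35 (b = 1/(-35) = -1/35 ≈ -0.028571)
B = 8/35 (B = ((5 - 7) - 6)*(-1/35) = (-2 - 6)*(-1/35) = -8*(-1/35) = 8/35 ≈ 0.22857)
-28447/(-7445) + B/(-15838) = -28447/(-7445) + (8/35)/(-15838) = -28447*(-1/7445) + (8/35)*(-1/15838) = 28447/7445 - 4/277165 = 315379319/82539737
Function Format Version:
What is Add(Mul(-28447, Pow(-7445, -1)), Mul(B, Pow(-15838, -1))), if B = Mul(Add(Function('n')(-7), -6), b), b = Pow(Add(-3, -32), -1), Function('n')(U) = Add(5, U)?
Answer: Rational(315379319, 82539737) ≈ 3.8209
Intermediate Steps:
b = Rational(-1, 35) (b = Pow(-35, -1) = Rational(-1, 35) ≈ -0.028571)
B = Rational(8, 35) (B = Mul(Add(Add(5, -7), -6), Rational(-1, 35)) = Mul(Add(-2, -6), Rational(-1, 35)) = Mul(-8, Rational(-1, 35)) = Rational(8, 35) ≈ 0.22857)
Add(Mul(-28447, Pow(-7445, -1)), Mul(B, Pow(-15838, -1))) = Add(Mul(-28447, Pow(-7445, -1)), Mul(Rational(8, 35), Pow(-15838, -1))) = Add(Mul(-28447, Rational(-1, 7445)), Mul(Rational(8, 35), Rational(-1, 15838))) = Add(Rational(28447, 7445), Rational(-4, 277165)) = Rational(315379319, 82539737)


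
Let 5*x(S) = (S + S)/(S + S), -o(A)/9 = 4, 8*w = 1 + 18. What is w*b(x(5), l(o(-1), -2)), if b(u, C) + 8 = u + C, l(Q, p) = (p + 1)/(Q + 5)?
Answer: -5719/310 ≈ -18.448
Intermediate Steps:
w = 19/8 (w = (1 + 18)/8 = (⅛)*19 = 19/8 ≈ 2.3750)
o(A) = -36 (o(A) = -9*4 = -36)
x(S) = ⅕ (x(S) = ((S + S)/(S + S))/5 = ((2*S)/((2*S)))/5 = ((2*S)*(1/(2*S)))/5 = (⅕)*1 = ⅕)
l(Q, p) = (1 + p)/(5 + Q)
b(u, C) = -8 + C + u (b(u, C) = -8 + (u + C) = -8 + (C + u) = -8 + C + u)
w*b(x(5), l(o(-1), -2)) = 19*(-8 + (1 - 2)/(5 - 36) + ⅕)/8 = 19*(-8 - 1/(-31) + ⅕)/8 = 19*(-8 - 1/31*(-1) + ⅕)/8 = 19*(-8 + 1/31 + ⅕)/8 = (19/8)*(-1204/155) = -5719/310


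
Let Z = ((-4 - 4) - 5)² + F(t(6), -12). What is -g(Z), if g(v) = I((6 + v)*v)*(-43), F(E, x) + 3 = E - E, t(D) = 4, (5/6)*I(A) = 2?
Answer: 516/5 ≈ 103.20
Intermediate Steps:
I(A) = 12/5 (I(A) = (6/5)*2 = 12/5)
F(E, x) = -3 (F(E, x) = -3 + (E - E) = -3 + 0 = -3)
Z = 166 (Z = ((-4 - 4) - 5)² - 3 = (-8 - 5)² - 3 = (-13)² - 3 = 169 - 3 = 166)
g(v) = -516/5 (g(v) = (12/5)*(-43) = -516/5)
-g(Z) = -1*(-516/5) = 516/5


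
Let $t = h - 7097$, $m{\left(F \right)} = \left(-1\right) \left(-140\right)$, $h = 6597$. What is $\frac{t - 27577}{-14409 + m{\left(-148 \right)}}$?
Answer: $\frac{28077}{14269} \approx 1.9677$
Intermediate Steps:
$m{\left(F \right)} = 140$
$t = -500$ ($t = 6597 - 7097 = -500$)
$\frac{t - 27577}{-14409 + m{\left(-148 \right)}} = \frac{-500 - 27577}{-14409 + 140} = - \frac{28077}{-14269} = \left(-28077\right) \left(- \frac{1}{14269}\right) = \frac{28077}{14269}$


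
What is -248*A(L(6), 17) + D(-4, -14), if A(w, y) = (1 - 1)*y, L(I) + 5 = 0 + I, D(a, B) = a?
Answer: -4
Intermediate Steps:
L(I) = -5 + I (L(I) = -5 + (0 + I) = -5 + I)
A(w, y) = 0 (A(w, y) = 0*y = 0)
-248*A(L(6), 17) + D(-4, -14) = -248*0 - 4 = 0 - 4 = -4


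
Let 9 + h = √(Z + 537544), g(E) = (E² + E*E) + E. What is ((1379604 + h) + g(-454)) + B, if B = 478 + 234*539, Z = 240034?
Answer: 1917977 + √777578 ≈ 1.9189e+6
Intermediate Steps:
g(E) = E + 2*E² (g(E) = (E² + E²) + E = 2*E² + E = E + 2*E²)
h = -9 + √777578 (h = -9 + √(240034 + 537544) = -9 + √777578 ≈ 872.80)
B = 126604 (B = 478 + 126126 = 126604)
((1379604 + h) + g(-454)) + B = ((1379604 + (-9 + √777578)) - 454*(1 + 2*(-454))) + 126604 = ((1379595 + √777578) - 454*(1 - 908)) + 126604 = ((1379595 + √777578) - 454*(-907)) + 126604 = ((1379595 + √777578) + 411778) + 126604 = (1791373 + √777578) + 126604 = 1917977 + √777578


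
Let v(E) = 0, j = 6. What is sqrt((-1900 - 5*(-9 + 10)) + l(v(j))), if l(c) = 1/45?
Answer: 2*I*sqrt(107155)/15 ≈ 43.646*I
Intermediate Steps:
l(c) = 1/45
sqrt((-1900 - 5*(-9 + 10)) + l(v(j))) = sqrt((-1900 - 5*(-9 + 10)) + 1/45) = sqrt((-1900 - 5*1) + 1/45) = sqrt((-1900 - 5) + 1/45) = sqrt(-1905 + 1/45) = sqrt(-85724/45) = 2*I*sqrt(107155)/15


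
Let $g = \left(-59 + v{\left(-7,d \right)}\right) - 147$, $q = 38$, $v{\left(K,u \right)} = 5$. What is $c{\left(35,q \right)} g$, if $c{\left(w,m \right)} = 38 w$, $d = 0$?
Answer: $-267330$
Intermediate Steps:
$g = -201$ ($g = \left(-59 + 5\right) - 147 = -54 - 147 = -201$)
$c{\left(35,q \right)} g = 38 \cdot 35 \left(-201\right) = 1330 \left(-201\right) = -267330$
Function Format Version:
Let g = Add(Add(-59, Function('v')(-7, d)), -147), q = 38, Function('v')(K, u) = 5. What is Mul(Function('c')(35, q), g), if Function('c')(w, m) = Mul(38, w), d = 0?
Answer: -267330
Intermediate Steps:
g = -201 (g = Add(Add(-59, 5), -147) = Add(-54, -147) = -201)
Mul(Function('c')(35, q), g) = Mul(Mul(38, 35), -201) = Mul(1330, -201) = -267330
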